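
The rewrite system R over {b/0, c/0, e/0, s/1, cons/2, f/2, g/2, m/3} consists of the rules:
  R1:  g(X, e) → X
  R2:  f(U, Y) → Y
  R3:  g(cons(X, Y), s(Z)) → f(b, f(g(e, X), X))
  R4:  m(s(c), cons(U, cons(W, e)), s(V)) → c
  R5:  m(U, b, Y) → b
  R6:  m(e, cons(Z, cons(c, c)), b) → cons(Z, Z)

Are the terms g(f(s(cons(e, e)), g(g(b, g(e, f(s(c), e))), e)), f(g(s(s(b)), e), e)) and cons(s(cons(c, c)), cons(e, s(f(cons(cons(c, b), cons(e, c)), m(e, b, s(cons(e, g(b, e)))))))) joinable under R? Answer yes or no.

Reduce t₁ = g(f(s(cons(e, e)), g(g(b, g(e, f(s(c), e))), e)), f(g(s(s(b)), e), e)):
1. g(f(s(cons(e, e)), g(g(b, g(e, f(s(c), e))), e)), f(g(s(s(b)), e), e))  →  g(g(g(b, g(e, f(s(c), e))), e), f(g(s(s(b)), e), e))   [R2 at 1]
2. g(g(g(b, g(e, f(s(c), e))), e), f(g(s(s(b)), e), e))  →  g(g(b, g(e, f(s(c), e))), f(g(s(s(b)), e), e))   [R1 at 1]
3. g(g(b, g(e, f(s(c), e))), f(g(s(s(b)), e), e))  →  g(g(b, g(e, e)), f(g(s(s(b)), e), e))   [R2 at 1.2.2]
4. g(g(b, g(e, e)), f(g(s(s(b)), e), e))  →  g(g(b, e), f(g(s(s(b)), e), e))   [R1 at 1.2]
5. g(g(b, e), f(g(s(s(b)), e), e))  →  g(b, f(g(s(s(b)), e), e))   [R1 at 1]
6. g(b, f(g(s(s(b)), e), e))  →  g(b, e)   [R2 at 2]
7. g(b, e)  →  b   [R1 at ε]

Reduce t₂ = cons(s(cons(c, c)), cons(e, s(f(cons(cons(c, b), cons(e, c)), m(e, b, s(cons(e, g(b, e)))))))):
1. cons(s(cons(c, c)), cons(e, s(f(cons(cons(c, b), cons(e, c)), m(e, b, s(cons(e, g(b, e))))))))  →  cons(s(cons(c, c)), cons(e, s(m(e, b, s(cons(e, g(b, e)))))))   [R2 at 2.2.1]
2. cons(s(cons(c, c)), cons(e, s(m(e, b, s(cons(e, g(b, e)))))))  →  cons(s(cons(c, c)), cons(e, s(b)))   [R5 at 2.2.1]

no — NF(t₁) = b, NF(t₂) = cons(s(cons(c, c)), cons(e, s(b)))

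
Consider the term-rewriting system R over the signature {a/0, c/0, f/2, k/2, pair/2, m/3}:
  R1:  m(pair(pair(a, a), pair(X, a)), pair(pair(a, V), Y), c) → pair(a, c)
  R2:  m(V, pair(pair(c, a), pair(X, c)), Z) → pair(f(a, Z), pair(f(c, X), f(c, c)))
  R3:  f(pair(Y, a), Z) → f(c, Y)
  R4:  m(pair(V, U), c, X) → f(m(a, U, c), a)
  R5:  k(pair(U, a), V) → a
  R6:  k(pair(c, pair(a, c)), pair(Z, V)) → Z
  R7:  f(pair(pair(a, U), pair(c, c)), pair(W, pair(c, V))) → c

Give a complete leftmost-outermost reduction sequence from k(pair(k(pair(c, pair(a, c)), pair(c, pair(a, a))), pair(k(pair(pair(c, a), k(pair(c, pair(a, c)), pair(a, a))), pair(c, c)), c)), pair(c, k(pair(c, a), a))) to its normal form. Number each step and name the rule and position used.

c

1. k(pair(k(pair(c, pair(a, c)), pair(c, pair(a, a))), pair(k(pair(pair(c, a), k(pair(c, pair(a, c)), pair(a, a))), pair(c, c)), c)), pair(c, k(pair(c, a), a)))  →  k(pair(c, pair(k(pair(pair(c, a), k(pair(c, pair(a, c)), pair(a, a))), pair(c, c)), c)), pair(c, k(pair(c, a), a)))   [R6 at 1.1]
2. k(pair(c, pair(k(pair(pair(c, a), k(pair(c, pair(a, c)), pair(a, a))), pair(c, c)), c)), pair(c, k(pair(c, a), a)))  →  k(pair(c, pair(k(pair(pair(c, a), a), pair(c, c)), c)), pair(c, k(pair(c, a), a)))   [R6 at 1.2.1.1.2]
3. k(pair(c, pair(k(pair(pair(c, a), a), pair(c, c)), c)), pair(c, k(pair(c, a), a)))  →  k(pair(c, pair(a, c)), pair(c, k(pair(c, a), a)))   [R5 at 1.2.1]
4. k(pair(c, pair(a, c)), pair(c, k(pair(c, a), a)))  →  c   [R6 at ε]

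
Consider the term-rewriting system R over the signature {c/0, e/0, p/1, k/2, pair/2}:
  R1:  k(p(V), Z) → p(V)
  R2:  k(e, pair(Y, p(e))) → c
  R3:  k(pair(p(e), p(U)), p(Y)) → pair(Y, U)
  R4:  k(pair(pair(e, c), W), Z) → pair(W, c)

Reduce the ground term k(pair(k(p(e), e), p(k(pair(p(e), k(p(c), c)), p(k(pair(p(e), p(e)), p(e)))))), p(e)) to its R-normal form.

pair(e, pair(pair(e, e), c))

1. k(pair(k(p(e), e), p(k(pair(p(e), k(p(c), c)), p(k(pair(p(e), p(e)), p(e)))))), p(e))  →  k(pair(p(e), p(k(pair(p(e), k(p(c), c)), p(k(pair(p(e), p(e)), p(e)))))), p(e))   [R1 at 1.1]
2. k(pair(p(e), p(k(pair(p(e), k(p(c), c)), p(k(pair(p(e), p(e)), p(e)))))), p(e))  →  pair(e, k(pair(p(e), k(p(c), c)), p(k(pair(p(e), p(e)), p(e)))))   [R3 at ε]
3. pair(e, k(pair(p(e), k(p(c), c)), p(k(pair(p(e), p(e)), p(e)))))  →  pair(e, k(pair(p(e), p(c)), p(k(pair(p(e), p(e)), p(e)))))   [R1 at 2.1.2]
4. pair(e, k(pair(p(e), p(c)), p(k(pair(p(e), p(e)), p(e)))))  →  pair(e, pair(k(pair(p(e), p(e)), p(e)), c))   [R3 at 2]
5. pair(e, pair(k(pair(p(e), p(e)), p(e)), c))  →  pair(e, pair(pair(e, e), c))   [R3 at 2.1]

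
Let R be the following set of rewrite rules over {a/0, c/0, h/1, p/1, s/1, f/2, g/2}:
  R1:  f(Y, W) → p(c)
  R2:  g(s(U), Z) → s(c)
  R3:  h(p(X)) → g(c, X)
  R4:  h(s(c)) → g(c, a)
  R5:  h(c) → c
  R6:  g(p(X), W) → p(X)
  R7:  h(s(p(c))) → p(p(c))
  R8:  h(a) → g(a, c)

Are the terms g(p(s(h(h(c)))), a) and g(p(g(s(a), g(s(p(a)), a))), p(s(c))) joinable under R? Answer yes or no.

yes — NF(t₁) = p(s(c)), NF(t₂) = p(s(c))

Reduce t₁ = g(p(s(h(h(c)))), a):
1. g(p(s(h(h(c)))), a)  →  p(s(h(h(c))))   [R6 at ε]
2. p(s(h(h(c))))  →  p(s(h(c)))   [R5 at 1.1.1]
3. p(s(h(c)))  →  p(s(c))   [R5 at 1.1]

Reduce t₂ = g(p(g(s(a), g(s(p(a)), a))), p(s(c))):
1. g(p(g(s(a), g(s(p(a)), a))), p(s(c)))  →  p(g(s(a), g(s(p(a)), a)))   [R6 at ε]
2. p(g(s(a), g(s(p(a)), a)))  →  p(s(c))   [R2 at 1]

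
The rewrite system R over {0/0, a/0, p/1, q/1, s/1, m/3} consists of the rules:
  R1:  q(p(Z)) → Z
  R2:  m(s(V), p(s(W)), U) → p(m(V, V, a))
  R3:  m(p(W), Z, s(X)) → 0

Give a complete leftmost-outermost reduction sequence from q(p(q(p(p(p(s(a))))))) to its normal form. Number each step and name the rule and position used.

1. q(p(q(p(p(p(s(a)))))))  →  q(p(p(p(s(a)))))   [R1 at ε]
2. q(p(p(p(s(a)))))  →  p(p(s(a)))   [R1 at ε]

p(p(s(a)))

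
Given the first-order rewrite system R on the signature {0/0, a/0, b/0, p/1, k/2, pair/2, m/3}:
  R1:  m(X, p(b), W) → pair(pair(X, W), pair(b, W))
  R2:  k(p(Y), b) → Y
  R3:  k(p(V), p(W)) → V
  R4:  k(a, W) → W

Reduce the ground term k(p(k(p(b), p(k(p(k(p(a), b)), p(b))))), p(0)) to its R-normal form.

1. k(p(k(p(b), p(k(p(k(p(a), b)), p(b))))), p(0))  →  k(p(b), p(k(p(k(p(a), b)), p(b))))   [R3 at ε]
2. k(p(b), p(k(p(k(p(a), b)), p(b))))  →  b   [R3 at ε]

b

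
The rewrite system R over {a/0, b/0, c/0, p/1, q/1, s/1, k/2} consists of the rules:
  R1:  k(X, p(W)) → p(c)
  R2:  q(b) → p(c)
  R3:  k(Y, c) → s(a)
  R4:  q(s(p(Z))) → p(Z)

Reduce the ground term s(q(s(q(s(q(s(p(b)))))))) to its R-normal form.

1. s(q(s(q(s(q(s(p(b))))))))  →  s(q(s(q(s(p(b))))))   [R4 at 1.1.1.1.1]
2. s(q(s(q(s(p(b))))))  →  s(q(s(p(b))))   [R4 at 1.1.1]
3. s(q(s(p(b))))  →  s(p(b))   [R4 at 1]

s(p(b))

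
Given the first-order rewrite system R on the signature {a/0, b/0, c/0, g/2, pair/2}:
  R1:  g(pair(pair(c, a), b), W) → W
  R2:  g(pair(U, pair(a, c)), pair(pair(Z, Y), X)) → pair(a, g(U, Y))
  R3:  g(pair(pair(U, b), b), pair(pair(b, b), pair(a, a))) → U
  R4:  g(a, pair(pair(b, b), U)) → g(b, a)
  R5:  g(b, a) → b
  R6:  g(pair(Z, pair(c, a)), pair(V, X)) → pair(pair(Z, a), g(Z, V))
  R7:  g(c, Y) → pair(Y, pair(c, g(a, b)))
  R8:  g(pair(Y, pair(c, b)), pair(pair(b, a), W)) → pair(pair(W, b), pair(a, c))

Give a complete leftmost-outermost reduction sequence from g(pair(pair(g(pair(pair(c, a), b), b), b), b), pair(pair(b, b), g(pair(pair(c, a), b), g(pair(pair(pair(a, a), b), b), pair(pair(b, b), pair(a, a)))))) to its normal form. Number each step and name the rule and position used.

b

1. g(pair(pair(g(pair(pair(c, a), b), b), b), b), pair(pair(b, b), g(pair(pair(c, a), b), g(pair(pair(pair(a, a), b), b), pair(pair(b, b), pair(a, a))))))  →  g(pair(pair(b, b), b), pair(pair(b, b), g(pair(pair(c, a), b), g(pair(pair(pair(a, a), b), b), pair(pair(b, b), pair(a, a))))))   [R1 at 1.1.1]
2. g(pair(pair(b, b), b), pair(pair(b, b), g(pair(pair(c, a), b), g(pair(pair(pair(a, a), b), b), pair(pair(b, b), pair(a, a))))))  →  g(pair(pair(b, b), b), pair(pair(b, b), g(pair(pair(pair(a, a), b), b), pair(pair(b, b), pair(a, a)))))   [R1 at 2.2]
3. g(pair(pair(b, b), b), pair(pair(b, b), g(pair(pair(pair(a, a), b), b), pair(pair(b, b), pair(a, a)))))  →  g(pair(pair(b, b), b), pair(pair(b, b), pair(a, a)))   [R3 at 2.2]
4. g(pair(pair(b, b), b), pair(pair(b, b), pair(a, a)))  →  b   [R3 at ε]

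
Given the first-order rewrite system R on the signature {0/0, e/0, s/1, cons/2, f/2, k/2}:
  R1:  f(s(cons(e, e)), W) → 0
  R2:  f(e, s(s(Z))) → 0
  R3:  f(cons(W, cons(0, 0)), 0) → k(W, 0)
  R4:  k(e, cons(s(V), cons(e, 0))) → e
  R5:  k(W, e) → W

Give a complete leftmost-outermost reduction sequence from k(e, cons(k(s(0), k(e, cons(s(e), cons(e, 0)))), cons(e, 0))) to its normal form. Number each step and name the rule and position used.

1. k(e, cons(k(s(0), k(e, cons(s(e), cons(e, 0)))), cons(e, 0)))  →  k(e, cons(k(s(0), e), cons(e, 0)))   [R4 at 2.1.2]
2. k(e, cons(k(s(0), e), cons(e, 0)))  →  k(e, cons(s(0), cons(e, 0)))   [R5 at 2.1]
3. k(e, cons(s(0), cons(e, 0)))  →  e   [R4 at ε]

e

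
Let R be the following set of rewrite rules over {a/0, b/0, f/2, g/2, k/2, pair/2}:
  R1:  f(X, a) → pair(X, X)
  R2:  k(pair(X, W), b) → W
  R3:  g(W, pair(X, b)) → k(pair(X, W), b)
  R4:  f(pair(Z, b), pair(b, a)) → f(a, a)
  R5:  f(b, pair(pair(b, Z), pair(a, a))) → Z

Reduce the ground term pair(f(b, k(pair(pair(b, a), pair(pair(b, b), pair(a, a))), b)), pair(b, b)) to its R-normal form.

pair(b, pair(b, b))

1. pair(f(b, k(pair(pair(b, a), pair(pair(b, b), pair(a, a))), b)), pair(b, b))  →  pair(f(b, pair(pair(b, b), pair(a, a))), pair(b, b))   [R2 at 1.2]
2. pair(f(b, pair(pair(b, b), pair(a, a))), pair(b, b))  →  pair(b, pair(b, b))   [R5 at 1]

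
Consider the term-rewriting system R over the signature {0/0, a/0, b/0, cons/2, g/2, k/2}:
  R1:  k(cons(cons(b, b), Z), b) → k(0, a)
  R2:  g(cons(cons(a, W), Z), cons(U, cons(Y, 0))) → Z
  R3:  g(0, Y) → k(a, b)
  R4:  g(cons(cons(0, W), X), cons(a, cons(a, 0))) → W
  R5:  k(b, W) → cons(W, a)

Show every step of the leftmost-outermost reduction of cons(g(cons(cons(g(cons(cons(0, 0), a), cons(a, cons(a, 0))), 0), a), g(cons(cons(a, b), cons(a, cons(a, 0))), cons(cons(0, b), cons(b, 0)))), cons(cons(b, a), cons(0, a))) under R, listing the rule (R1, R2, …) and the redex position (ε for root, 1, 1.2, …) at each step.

cons(0, cons(cons(b, a), cons(0, a)))

1. cons(g(cons(cons(g(cons(cons(0, 0), a), cons(a, cons(a, 0))), 0), a), g(cons(cons(a, b), cons(a, cons(a, 0))), cons(cons(0, b), cons(b, 0)))), cons(cons(b, a), cons(0, a)))  →  cons(g(cons(cons(0, 0), a), g(cons(cons(a, b), cons(a, cons(a, 0))), cons(cons(0, b), cons(b, 0)))), cons(cons(b, a), cons(0, a)))   [R4 at 1.1.1.1]
2. cons(g(cons(cons(0, 0), a), g(cons(cons(a, b), cons(a, cons(a, 0))), cons(cons(0, b), cons(b, 0)))), cons(cons(b, a), cons(0, a)))  →  cons(g(cons(cons(0, 0), a), cons(a, cons(a, 0))), cons(cons(b, a), cons(0, a)))   [R2 at 1.2]
3. cons(g(cons(cons(0, 0), a), cons(a, cons(a, 0))), cons(cons(b, a), cons(0, a)))  →  cons(0, cons(cons(b, a), cons(0, a)))   [R4 at 1]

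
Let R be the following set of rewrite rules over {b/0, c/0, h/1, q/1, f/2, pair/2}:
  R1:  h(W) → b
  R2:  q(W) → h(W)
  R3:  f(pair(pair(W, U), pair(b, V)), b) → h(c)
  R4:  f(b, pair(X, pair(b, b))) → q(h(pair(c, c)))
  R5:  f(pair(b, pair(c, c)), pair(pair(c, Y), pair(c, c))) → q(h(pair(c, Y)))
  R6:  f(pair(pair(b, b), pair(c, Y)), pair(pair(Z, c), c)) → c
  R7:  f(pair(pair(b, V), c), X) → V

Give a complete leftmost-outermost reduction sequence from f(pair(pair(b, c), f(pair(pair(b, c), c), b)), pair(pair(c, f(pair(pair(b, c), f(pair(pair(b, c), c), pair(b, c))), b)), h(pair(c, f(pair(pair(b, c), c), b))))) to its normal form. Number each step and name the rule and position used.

1. f(pair(pair(b, c), f(pair(pair(b, c), c), b)), pair(pair(c, f(pair(pair(b, c), f(pair(pair(b, c), c), pair(b, c))), b)), h(pair(c, f(pair(pair(b, c), c), b)))))  →  f(pair(pair(b, c), c), pair(pair(c, f(pair(pair(b, c), f(pair(pair(b, c), c), pair(b, c))), b)), h(pair(c, f(pair(pair(b, c), c), b)))))   [R7 at 1.2]
2. f(pair(pair(b, c), c), pair(pair(c, f(pair(pair(b, c), f(pair(pair(b, c), c), pair(b, c))), b)), h(pair(c, f(pair(pair(b, c), c), b)))))  →  c   [R7 at ε]

c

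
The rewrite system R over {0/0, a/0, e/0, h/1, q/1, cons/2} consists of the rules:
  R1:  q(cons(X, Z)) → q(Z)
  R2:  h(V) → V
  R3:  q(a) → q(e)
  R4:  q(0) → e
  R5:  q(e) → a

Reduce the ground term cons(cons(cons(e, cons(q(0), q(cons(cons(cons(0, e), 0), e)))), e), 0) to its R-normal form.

cons(cons(cons(e, cons(e, a)), e), 0)

1. cons(cons(cons(e, cons(q(0), q(cons(cons(cons(0, e), 0), e)))), e), 0)  →  cons(cons(cons(e, cons(e, q(cons(cons(cons(0, e), 0), e)))), e), 0)   [R4 at 1.1.2.1]
2. cons(cons(cons(e, cons(e, q(cons(cons(cons(0, e), 0), e)))), e), 0)  →  cons(cons(cons(e, cons(e, q(e))), e), 0)   [R1 at 1.1.2.2]
3. cons(cons(cons(e, cons(e, q(e))), e), 0)  →  cons(cons(cons(e, cons(e, a)), e), 0)   [R5 at 1.1.2.2]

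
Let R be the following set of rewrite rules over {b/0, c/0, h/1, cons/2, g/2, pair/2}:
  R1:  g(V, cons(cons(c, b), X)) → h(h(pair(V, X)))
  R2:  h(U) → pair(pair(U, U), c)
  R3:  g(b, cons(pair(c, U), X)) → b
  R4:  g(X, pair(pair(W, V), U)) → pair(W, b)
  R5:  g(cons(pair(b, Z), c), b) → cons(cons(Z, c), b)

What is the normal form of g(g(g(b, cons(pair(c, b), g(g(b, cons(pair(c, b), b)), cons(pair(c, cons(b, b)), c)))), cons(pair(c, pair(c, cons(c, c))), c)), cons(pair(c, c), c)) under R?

b

1. g(g(g(b, cons(pair(c, b), g(g(b, cons(pair(c, b), b)), cons(pair(c, cons(b, b)), c)))), cons(pair(c, pair(c, cons(c, c))), c)), cons(pair(c, c), c))  →  g(g(b, cons(pair(c, pair(c, cons(c, c))), c)), cons(pair(c, c), c))   [R3 at 1.1]
2. g(g(b, cons(pair(c, pair(c, cons(c, c))), c)), cons(pair(c, c), c))  →  g(b, cons(pair(c, c), c))   [R3 at 1]
3. g(b, cons(pair(c, c), c))  →  b   [R3 at ε]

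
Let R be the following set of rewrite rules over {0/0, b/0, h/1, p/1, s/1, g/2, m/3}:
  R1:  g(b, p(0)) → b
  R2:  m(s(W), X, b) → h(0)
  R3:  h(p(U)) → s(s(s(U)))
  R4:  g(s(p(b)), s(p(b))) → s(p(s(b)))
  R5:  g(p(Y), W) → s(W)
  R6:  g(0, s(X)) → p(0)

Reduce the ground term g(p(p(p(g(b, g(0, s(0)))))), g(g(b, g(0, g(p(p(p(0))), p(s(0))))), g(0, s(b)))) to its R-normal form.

s(b)

1. g(p(p(p(g(b, g(0, s(0)))))), g(g(b, g(0, g(p(p(p(0))), p(s(0))))), g(0, s(b))))  →  s(g(g(b, g(0, g(p(p(p(0))), p(s(0))))), g(0, s(b))))   [R5 at ε]
2. s(g(g(b, g(0, g(p(p(p(0))), p(s(0))))), g(0, s(b))))  →  s(g(g(b, g(0, s(p(s(0))))), g(0, s(b))))   [R5 at 1.1.2.2]
3. s(g(g(b, g(0, s(p(s(0))))), g(0, s(b))))  →  s(g(g(b, p(0)), g(0, s(b))))   [R6 at 1.1.2]
4. s(g(g(b, p(0)), g(0, s(b))))  →  s(g(b, g(0, s(b))))   [R1 at 1.1]
5. s(g(b, g(0, s(b))))  →  s(g(b, p(0)))   [R6 at 1.2]
6. s(g(b, p(0)))  →  s(b)   [R1 at 1]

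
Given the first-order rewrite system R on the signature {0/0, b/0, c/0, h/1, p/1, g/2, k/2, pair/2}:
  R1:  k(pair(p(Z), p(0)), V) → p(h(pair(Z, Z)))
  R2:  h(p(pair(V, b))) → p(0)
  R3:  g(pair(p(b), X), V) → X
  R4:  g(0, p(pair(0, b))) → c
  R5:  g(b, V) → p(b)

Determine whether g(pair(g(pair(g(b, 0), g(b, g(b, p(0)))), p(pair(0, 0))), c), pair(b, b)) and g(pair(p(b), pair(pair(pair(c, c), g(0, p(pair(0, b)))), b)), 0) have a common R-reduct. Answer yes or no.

Reduce t₁ = g(pair(g(pair(g(b, 0), g(b, g(b, p(0)))), p(pair(0, 0))), c), pair(b, b)):
1. g(pair(g(pair(g(b, 0), g(b, g(b, p(0)))), p(pair(0, 0))), c), pair(b, b))  →  g(pair(g(pair(p(b), g(b, g(b, p(0)))), p(pair(0, 0))), c), pair(b, b))   [R5 at 1.1.1.1]
2. g(pair(g(pair(p(b), g(b, g(b, p(0)))), p(pair(0, 0))), c), pair(b, b))  →  g(pair(g(b, g(b, p(0))), c), pair(b, b))   [R3 at 1.1]
3. g(pair(g(b, g(b, p(0))), c), pair(b, b))  →  g(pair(p(b), c), pair(b, b))   [R5 at 1.1]
4. g(pair(p(b), c), pair(b, b))  →  c   [R3 at ε]

Reduce t₂ = g(pair(p(b), pair(pair(pair(c, c), g(0, p(pair(0, b)))), b)), 0):
1. g(pair(p(b), pair(pair(pair(c, c), g(0, p(pair(0, b)))), b)), 0)  →  pair(pair(pair(c, c), g(0, p(pair(0, b)))), b)   [R3 at ε]
2. pair(pair(pair(c, c), g(0, p(pair(0, b)))), b)  →  pair(pair(pair(c, c), c), b)   [R4 at 1.2]

no — NF(t₁) = c, NF(t₂) = pair(pair(pair(c, c), c), b)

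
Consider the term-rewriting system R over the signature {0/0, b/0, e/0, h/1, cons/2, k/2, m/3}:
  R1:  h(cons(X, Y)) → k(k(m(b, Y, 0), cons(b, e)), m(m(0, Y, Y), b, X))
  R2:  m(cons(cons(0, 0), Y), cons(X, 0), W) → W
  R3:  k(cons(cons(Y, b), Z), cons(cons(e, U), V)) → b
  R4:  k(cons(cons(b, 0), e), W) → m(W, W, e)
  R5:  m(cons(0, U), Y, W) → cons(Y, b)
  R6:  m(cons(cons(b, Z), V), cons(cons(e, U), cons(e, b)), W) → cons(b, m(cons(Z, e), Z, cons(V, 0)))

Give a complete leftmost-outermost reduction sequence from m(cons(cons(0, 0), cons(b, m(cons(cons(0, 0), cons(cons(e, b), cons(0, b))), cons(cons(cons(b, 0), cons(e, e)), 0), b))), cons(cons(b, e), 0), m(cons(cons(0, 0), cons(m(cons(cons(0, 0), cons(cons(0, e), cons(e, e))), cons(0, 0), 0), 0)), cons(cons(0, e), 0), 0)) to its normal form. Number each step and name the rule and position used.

1. m(cons(cons(0, 0), cons(b, m(cons(cons(0, 0), cons(cons(e, b), cons(0, b))), cons(cons(cons(b, 0), cons(e, e)), 0), b))), cons(cons(b, e), 0), m(cons(cons(0, 0), cons(m(cons(cons(0, 0), cons(cons(0, e), cons(e, e))), cons(0, 0), 0), 0)), cons(cons(0, e), 0), 0))  →  m(cons(cons(0, 0), cons(m(cons(cons(0, 0), cons(cons(0, e), cons(e, e))), cons(0, 0), 0), 0)), cons(cons(0, e), 0), 0)   [R2 at ε]
2. m(cons(cons(0, 0), cons(m(cons(cons(0, 0), cons(cons(0, e), cons(e, e))), cons(0, 0), 0), 0)), cons(cons(0, e), 0), 0)  →  0   [R2 at ε]

0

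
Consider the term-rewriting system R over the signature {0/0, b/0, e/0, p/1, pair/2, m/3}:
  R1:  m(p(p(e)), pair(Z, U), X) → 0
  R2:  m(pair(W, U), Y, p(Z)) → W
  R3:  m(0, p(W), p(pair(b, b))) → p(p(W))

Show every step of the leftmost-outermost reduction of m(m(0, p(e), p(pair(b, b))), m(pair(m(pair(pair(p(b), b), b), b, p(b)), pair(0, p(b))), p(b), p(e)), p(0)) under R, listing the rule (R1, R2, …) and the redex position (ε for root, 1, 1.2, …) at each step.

1. m(m(0, p(e), p(pair(b, b))), m(pair(m(pair(pair(p(b), b), b), b, p(b)), pair(0, p(b))), p(b), p(e)), p(0))  →  m(p(p(e)), m(pair(m(pair(pair(p(b), b), b), b, p(b)), pair(0, p(b))), p(b), p(e)), p(0))   [R3 at 1]
2. m(p(p(e)), m(pair(m(pair(pair(p(b), b), b), b, p(b)), pair(0, p(b))), p(b), p(e)), p(0))  →  m(p(p(e)), m(pair(pair(p(b), b), b), b, p(b)), p(0))   [R2 at 2]
3. m(p(p(e)), m(pair(pair(p(b), b), b), b, p(b)), p(0))  →  m(p(p(e)), pair(p(b), b), p(0))   [R2 at 2]
4. m(p(p(e)), pair(p(b), b), p(0))  →  0   [R1 at ε]

0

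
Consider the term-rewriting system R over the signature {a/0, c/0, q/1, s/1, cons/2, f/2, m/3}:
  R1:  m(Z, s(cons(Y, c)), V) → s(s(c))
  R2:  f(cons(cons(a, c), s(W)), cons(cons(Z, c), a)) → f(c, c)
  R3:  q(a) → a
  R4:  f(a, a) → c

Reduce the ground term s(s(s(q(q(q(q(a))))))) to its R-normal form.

s(s(s(a)))

1. s(s(s(q(q(q(q(a)))))))  →  s(s(s(q(q(q(a))))))   [R3 at 1.1.1.1.1.1]
2. s(s(s(q(q(q(a))))))  →  s(s(s(q(q(a)))))   [R3 at 1.1.1.1.1]
3. s(s(s(q(q(a)))))  →  s(s(s(q(a))))   [R3 at 1.1.1.1]
4. s(s(s(q(a))))  →  s(s(s(a)))   [R3 at 1.1.1]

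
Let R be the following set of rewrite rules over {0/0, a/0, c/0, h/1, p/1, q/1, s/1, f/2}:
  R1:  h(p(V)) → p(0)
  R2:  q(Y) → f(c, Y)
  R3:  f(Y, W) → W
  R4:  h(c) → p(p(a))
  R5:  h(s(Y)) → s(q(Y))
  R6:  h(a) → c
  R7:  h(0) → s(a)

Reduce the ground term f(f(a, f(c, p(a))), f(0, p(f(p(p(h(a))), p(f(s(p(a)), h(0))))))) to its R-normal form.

p(p(s(a)))

1. f(f(a, f(c, p(a))), f(0, p(f(p(p(h(a))), p(f(s(p(a)), h(0)))))))  →  f(0, p(f(p(p(h(a))), p(f(s(p(a)), h(0))))))   [R3 at ε]
2. f(0, p(f(p(p(h(a))), p(f(s(p(a)), h(0))))))  →  p(f(p(p(h(a))), p(f(s(p(a)), h(0)))))   [R3 at ε]
3. p(f(p(p(h(a))), p(f(s(p(a)), h(0)))))  →  p(p(f(s(p(a)), h(0))))   [R3 at 1]
4. p(p(f(s(p(a)), h(0))))  →  p(p(h(0)))   [R3 at 1.1]
5. p(p(h(0)))  →  p(p(s(a)))   [R7 at 1.1]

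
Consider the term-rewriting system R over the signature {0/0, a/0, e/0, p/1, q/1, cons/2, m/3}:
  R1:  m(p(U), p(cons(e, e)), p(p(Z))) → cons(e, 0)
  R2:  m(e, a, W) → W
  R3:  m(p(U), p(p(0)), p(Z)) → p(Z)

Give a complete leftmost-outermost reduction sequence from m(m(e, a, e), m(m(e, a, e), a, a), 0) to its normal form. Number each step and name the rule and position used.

1. m(m(e, a, e), m(m(e, a, e), a, a), 0)  →  m(e, m(m(e, a, e), a, a), 0)   [R2 at 1]
2. m(e, m(m(e, a, e), a, a), 0)  →  m(e, m(e, a, a), 0)   [R2 at 2.1]
3. m(e, m(e, a, a), 0)  →  m(e, a, 0)   [R2 at 2]
4. m(e, a, 0)  →  0   [R2 at ε]

0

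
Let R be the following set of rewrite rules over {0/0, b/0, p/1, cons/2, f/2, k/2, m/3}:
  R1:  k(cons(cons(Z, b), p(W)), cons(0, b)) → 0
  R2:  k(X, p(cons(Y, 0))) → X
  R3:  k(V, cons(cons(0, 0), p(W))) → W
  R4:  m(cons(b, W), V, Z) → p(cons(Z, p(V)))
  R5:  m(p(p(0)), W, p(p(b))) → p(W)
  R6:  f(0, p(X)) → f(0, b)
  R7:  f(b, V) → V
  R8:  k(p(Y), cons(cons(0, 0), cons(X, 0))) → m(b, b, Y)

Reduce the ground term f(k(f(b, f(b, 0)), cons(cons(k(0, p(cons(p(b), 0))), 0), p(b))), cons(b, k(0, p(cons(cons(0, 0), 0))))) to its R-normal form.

cons(b, 0)

1. f(k(f(b, f(b, 0)), cons(cons(k(0, p(cons(p(b), 0))), 0), p(b))), cons(b, k(0, p(cons(cons(0, 0), 0)))))  →  f(k(f(b, 0), cons(cons(k(0, p(cons(p(b), 0))), 0), p(b))), cons(b, k(0, p(cons(cons(0, 0), 0)))))   [R7 at 1.1]
2. f(k(f(b, 0), cons(cons(k(0, p(cons(p(b), 0))), 0), p(b))), cons(b, k(0, p(cons(cons(0, 0), 0)))))  →  f(k(0, cons(cons(k(0, p(cons(p(b), 0))), 0), p(b))), cons(b, k(0, p(cons(cons(0, 0), 0)))))   [R7 at 1.1]
3. f(k(0, cons(cons(k(0, p(cons(p(b), 0))), 0), p(b))), cons(b, k(0, p(cons(cons(0, 0), 0)))))  →  f(k(0, cons(cons(0, 0), p(b))), cons(b, k(0, p(cons(cons(0, 0), 0)))))   [R2 at 1.2.1.1]
4. f(k(0, cons(cons(0, 0), p(b))), cons(b, k(0, p(cons(cons(0, 0), 0)))))  →  f(b, cons(b, k(0, p(cons(cons(0, 0), 0)))))   [R3 at 1]
5. f(b, cons(b, k(0, p(cons(cons(0, 0), 0)))))  →  cons(b, k(0, p(cons(cons(0, 0), 0))))   [R7 at ε]
6. cons(b, k(0, p(cons(cons(0, 0), 0))))  →  cons(b, 0)   [R2 at 2]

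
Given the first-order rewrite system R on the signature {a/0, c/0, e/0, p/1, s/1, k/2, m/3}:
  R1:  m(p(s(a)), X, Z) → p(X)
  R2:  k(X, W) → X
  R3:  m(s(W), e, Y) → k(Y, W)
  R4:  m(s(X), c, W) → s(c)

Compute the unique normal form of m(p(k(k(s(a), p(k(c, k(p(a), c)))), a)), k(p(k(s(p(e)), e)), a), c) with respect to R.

1. m(p(k(k(s(a), p(k(c, k(p(a), c)))), a)), k(p(k(s(p(e)), e)), a), c)  →  m(p(k(s(a), p(k(c, k(p(a), c))))), k(p(k(s(p(e)), e)), a), c)   [R2 at 1.1]
2. m(p(k(s(a), p(k(c, k(p(a), c))))), k(p(k(s(p(e)), e)), a), c)  →  m(p(s(a)), k(p(k(s(p(e)), e)), a), c)   [R2 at 1.1]
3. m(p(s(a)), k(p(k(s(p(e)), e)), a), c)  →  p(k(p(k(s(p(e)), e)), a))   [R1 at ε]
4. p(k(p(k(s(p(e)), e)), a))  →  p(p(k(s(p(e)), e)))   [R2 at 1]
5. p(p(k(s(p(e)), e)))  →  p(p(s(p(e))))   [R2 at 1.1]

p(p(s(p(e))))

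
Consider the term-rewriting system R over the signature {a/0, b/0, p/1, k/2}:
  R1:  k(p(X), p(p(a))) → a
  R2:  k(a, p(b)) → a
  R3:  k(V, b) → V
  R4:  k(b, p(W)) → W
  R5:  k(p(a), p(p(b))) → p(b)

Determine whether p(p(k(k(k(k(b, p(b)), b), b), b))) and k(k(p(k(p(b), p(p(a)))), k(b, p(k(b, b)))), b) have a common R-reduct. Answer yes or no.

Reduce t₁ = p(p(k(k(k(k(b, p(b)), b), b), b))):
1. p(p(k(k(k(k(b, p(b)), b), b), b)))  →  p(p(k(k(k(b, p(b)), b), b)))   [R3 at 1.1]
2. p(p(k(k(k(b, p(b)), b), b)))  →  p(p(k(k(b, p(b)), b)))   [R3 at 1.1]
3. p(p(k(k(b, p(b)), b)))  →  p(p(k(b, p(b))))   [R3 at 1.1]
4. p(p(k(b, p(b))))  →  p(p(b))   [R4 at 1.1]

Reduce t₂ = k(k(p(k(p(b), p(p(a)))), k(b, p(k(b, b)))), b):
1. k(k(p(k(p(b), p(p(a)))), k(b, p(k(b, b)))), b)  →  k(p(k(p(b), p(p(a)))), k(b, p(k(b, b))))   [R3 at ε]
2. k(p(k(p(b), p(p(a)))), k(b, p(k(b, b))))  →  k(p(a), k(b, p(k(b, b))))   [R1 at 1.1]
3. k(p(a), k(b, p(k(b, b))))  →  k(p(a), k(b, b))   [R4 at 2]
4. k(p(a), k(b, b))  →  k(p(a), b)   [R3 at 2]
5. k(p(a), b)  →  p(a)   [R3 at ε]

no — NF(t₁) = p(p(b)), NF(t₂) = p(a)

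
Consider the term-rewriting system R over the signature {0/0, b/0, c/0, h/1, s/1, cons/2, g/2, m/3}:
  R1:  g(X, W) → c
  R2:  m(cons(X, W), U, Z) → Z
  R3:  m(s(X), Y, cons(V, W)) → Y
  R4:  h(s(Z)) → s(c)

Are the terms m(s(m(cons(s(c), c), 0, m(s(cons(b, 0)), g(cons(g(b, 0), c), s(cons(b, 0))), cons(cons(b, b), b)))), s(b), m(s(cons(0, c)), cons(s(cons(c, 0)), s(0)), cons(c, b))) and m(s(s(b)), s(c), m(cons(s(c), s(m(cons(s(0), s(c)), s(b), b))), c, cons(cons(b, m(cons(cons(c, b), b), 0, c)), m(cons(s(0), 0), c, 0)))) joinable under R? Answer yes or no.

no — NF(t₁) = s(b), NF(t₂) = s(c)

Reduce t₁ = m(s(m(cons(s(c), c), 0, m(s(cons(b, 0)), g(cons(g(b, 0), c), s(cons(b, 0))), cons(cons(b, b), b)))), s(b), m(s(cons(0, c)), cons(s(cons(c, 0)), s(0)), cons(c, b))):
1. m(s(m(cons(s(c), c), 0, m(s(cons(b, 0)), g(cons(g(b, 0), c), s(cons(b, 0))), cons(cons(b, b), b)))), s(b), m(s(cons(0, c)), cons(s(cons(c, 0)), s(0)), cons(c, b)))  →  m(s(m(s(cons(b, 0)), g(cons(g(b, 0), c), s(cons(b, 0))), cons(cons(b, b), b))), s(b), m(s(cons(0, c)), cons(s(cons(c, 0)), s(0)), cons(c, b)))   [R2 at 1.1]
2. m(s(m(s(cons(b, 0)), g(cons(g(b, 0), c), s(cons(b, 0))), cons(cons(b, b), b))), s(b), m(s(cons(0, c)), cons(s(cons(c, 0)), s(0)), cons(c, b)))  →  m(s(g(cons(g(b, 0), c), s(cons(b, 0)))), s(b), m(s(cons(0, c)), cons(s(cons(c, 0)), s(0)), cons(c, b)))   [R3 at 1.1]
3. m(s(g(cons(g(b, 0), c), s(cons(b, 0)))), s(b), m(s(cons(0, c)), cons(s(cons(c, 0)), s(0)), cons(c, b)))  →  m(s(c), s(b), m(s(cons(0, c)), cons(s(cons(c, 0)), s(0)), cons(c, b)))   [R1 at 1.1]
4. m(s(c), s(b), m(s(cons(0, c)), cons(s(cons(c, 0)), s(0)), cons(c, b)))  →  m(s(c), s(b), cons(s(cons(c, 0)), s(0)))   [R3 at 3]
5. m(s(c), s(b), cons(s(cons(c, 0)), s(0)))  →  s(b)   [R3 at ε]

Reduce t₂ = m(s(s(b)), s(c), m(cons(s(c), s(m(cons(s(0), s(c)), s(b), b))), c, cons(cons(b, m(cons(cons(c, b), b), 0, c)), m(cons(s(0), 0), c, 0)))):
1. m(s(s(b)), s(c), m(cons(s(c), s(m(cons(s(0), s(c)), s(b), b))), c, cons(cons(b, m(cons(cons(c, b), b), 0, c)), m(cons(s(0), 0), c, 0))))  →  m(s(s(b)), s(c), cons(cons(b, m(cons(cons(c, b), b), 0, c)), m(cons(s(0), 0), c, 0)))   [R2 at 3]
2. m(s(s(b)), s(c), cons(cons(b, m(cons(cons(c, b), b), 0, c)), m(cons(s(0), 0), c, 0)))  →  s(c)   [R3 at ε]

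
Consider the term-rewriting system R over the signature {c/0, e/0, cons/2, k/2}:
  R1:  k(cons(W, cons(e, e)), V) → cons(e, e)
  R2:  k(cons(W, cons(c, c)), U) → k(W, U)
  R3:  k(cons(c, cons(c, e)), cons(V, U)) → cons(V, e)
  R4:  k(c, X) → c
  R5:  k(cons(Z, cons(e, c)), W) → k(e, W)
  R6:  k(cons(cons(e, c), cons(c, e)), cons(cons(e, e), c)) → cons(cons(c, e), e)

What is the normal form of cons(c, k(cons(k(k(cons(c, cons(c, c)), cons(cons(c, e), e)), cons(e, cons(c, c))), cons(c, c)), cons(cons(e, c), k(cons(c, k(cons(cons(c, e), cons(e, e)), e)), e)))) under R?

cons(c, c)

1. cons(c, k(cons(k(k(cons(c, cons(c, c)), cons(cons(c, e), e)), cons(e, cons(c, c))), cons(c, c)), cons(cons(e, c), k(cons(c, k(cons(cons(c, e), cons(e, e)), e)), e))))  →  cons(c, k(k(k(cons(c, cons(c, c)), cons(cons(c, e), e)), cons(e, cons(c, c))), cons(cons(e, c), k(cons(c, k(cons(cons(c, e), cons(e, e)), e)), e))))   [R2 at 2]
2. cons(c, k(k(k(cons(c, cons(c, c)), cons(cons(c, e), e)), cons(e, cons(c, c))), cons(cons(e, c), k(cons(c, k(cons(cons(c, e), cons(e, e)), e)), e))))  →  cons(c, k(k(k(c, cons(cons(c, e), e)), cons(e, cons(c, c))), cons(cons(e, c), k(cons(c, k(cons(cons(c, e), cons(e, e)), e)), e))))   [R2 at 2.1.1]
3. cons(c, k(k(k(c, cons(cons(c, e), e)), cons(e, cons(c, c))), cons(cons(e, c), k(cons(c, k(cons(cons(c, e), cons(e, e)), e)), e))))  →  cons(c, k(k(c, cons(e, cons(c, c))), cons(cons(e, c), k(cons(c, k(cons(cons(c, e), cons(e, e)), e)), e))))   [R4 at 2.1.1]
4. cons(c, k(k(c, cons(e, cons(c, c))), cons(cons(e, c), k(cons(c, k(cons(cons(c, e), cons(e, e)), e)), e))))  →  cons(c, k(c, cons(cons(e, c), k(cons(c, k(cons(cons(c, e), cons(e, e)), e)), e))))   [R4 at 2.1]
5. cons(c, k(c, cons(cons(e, c), k(cons(c, k(cons(cons(c, e), cons(e, e)), e)), e))))  →  cons(c, c)   [R4 at 2]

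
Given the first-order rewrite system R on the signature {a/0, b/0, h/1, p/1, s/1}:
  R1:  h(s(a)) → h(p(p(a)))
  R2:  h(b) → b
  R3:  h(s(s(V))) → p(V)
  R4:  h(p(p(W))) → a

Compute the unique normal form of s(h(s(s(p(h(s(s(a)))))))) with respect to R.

1. s(h(s(s(p(h(s(s(a))))))))  →  s(p(p(h(s(s(a))))))   [R3 at 1]
2. s(p(p(h(s(s(a))))))  →  s(p(p(p(a))))   [R3 at 1.1.1]

s(p(p(p(a))))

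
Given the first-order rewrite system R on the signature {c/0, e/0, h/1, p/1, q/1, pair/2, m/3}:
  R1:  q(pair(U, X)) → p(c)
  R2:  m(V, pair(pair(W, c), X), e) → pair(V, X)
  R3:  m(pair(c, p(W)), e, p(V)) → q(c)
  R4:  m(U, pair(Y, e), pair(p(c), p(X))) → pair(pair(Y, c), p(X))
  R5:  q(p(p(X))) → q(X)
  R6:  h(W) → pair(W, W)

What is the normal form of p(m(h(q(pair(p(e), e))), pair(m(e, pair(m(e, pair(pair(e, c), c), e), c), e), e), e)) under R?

1. p(m(h(q(pair(p(e), e))), pair(m(e, pair(m(e, pair(pair(e, c), c), e), c), e), e), e))  →  p(m(pair(q(pair(p(e), e)), q(pair(p(e), e))), pair(m(e, pair(m(e, pair(pair(e, c), c), e), c), e), e), e))   [R6 at 1.1]
2. p(m(pair(q(pair(p(e), e)), q(pair(p(e), e))), pair(m(e, pair(m(e, pair(pair(e, c), c), e), c), e), e), e))  →  p(m(pair(p(c), q(pair(p(e), e))), pair(m(e, pair(m(e, pair(pair(e, c), c), e), c), e), e), e))   [R1 at 1.1.1]
3. p(m(pair(p(c), q(pair(p(e), e))), pair(m(e, pair(m(e, pair(pair(e, c), c), e), c), e), e), e))  →  p(m(pair(p(c), p(c)), pair(m(e, pair(m(e, pair(pair(e, c), c), e), c), e), e), e))   [R1 at 1.1.2]
4. p(m(pair(p(c), p(c)), pair(m(e, pair(m(e, pair(pair(e, c), c), e), c), e), e), e))  →  p(m(pair(p(c), p(c)), pair(m(e, pair(pair(e, c), c), e), e), e))   [R2 at 1.2.1.2.1]
5. p(m(pair(p(c), p(c)), pair(m(e, pair(pair(e, c), c), e), e), e))  →  p(m(pair(p(c), p(c)), pair(pair(e, c), e), e))   [R2 at 1.2.1]
6. p(m(pair(p(c), p(c)), pair(pair(e, c), e), e))  →  p(pair(pair(p(c), p(c)), e))   [R2 at 1]

p(pair(pair(p(c), p(c)), e))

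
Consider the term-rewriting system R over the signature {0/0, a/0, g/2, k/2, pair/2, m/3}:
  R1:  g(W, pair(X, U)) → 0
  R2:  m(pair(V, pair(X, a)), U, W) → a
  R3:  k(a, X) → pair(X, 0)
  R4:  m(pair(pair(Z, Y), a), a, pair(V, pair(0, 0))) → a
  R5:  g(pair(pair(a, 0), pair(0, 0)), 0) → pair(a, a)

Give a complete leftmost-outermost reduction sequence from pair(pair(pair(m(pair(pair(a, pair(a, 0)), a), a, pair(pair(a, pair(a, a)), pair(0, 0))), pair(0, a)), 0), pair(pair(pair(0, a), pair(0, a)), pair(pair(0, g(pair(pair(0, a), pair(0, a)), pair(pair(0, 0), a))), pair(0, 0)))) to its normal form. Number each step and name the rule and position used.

1. pair(pair(pair(m(pair(pair(a, pair(a, 0)), a), a, pair(pair(a, pair(a, a)), pair(0, 0))), pair(0, a)), 0), pair(pair(pair(0, a), pair(0, a)), pair(pair(0, g(pair(pair(0, a), pair(0, a)), pair(pair(0, 0), a))), pair(0, 0))))  →  pair(pair(pair(a, pair(0, a)), 0), pair(pair(pair(0, a), pair(0, a)), pair(pair(0, g(pair(pair(0, a), pair(0, a)), pair(pair(0, 0), a))), pair(0, 0))))   [R4 at 1.1.1]
2. pair(pair(pair(a, pair(0, a)), 0), pair(pair(pair(0, a), pair(0, a)), pair(pair(0, g(pair(pair(0, a), pair(0, a)), pair(pair(0, 0), a))), pair(0, 0))))  →  pair(pair(pair(a, pair(0, a)), 0), pair(pair(pair(0, a), pair(0, a)), pair(pair(0, 0), pair(0, 0))))   [R1 at 2.2.1.2]

pair(pair(pair(a, pair(0, a)), 0), pair(pair(pair(0, a), pair(0, a)), pair(pair(0, 0), pair(0, 0))))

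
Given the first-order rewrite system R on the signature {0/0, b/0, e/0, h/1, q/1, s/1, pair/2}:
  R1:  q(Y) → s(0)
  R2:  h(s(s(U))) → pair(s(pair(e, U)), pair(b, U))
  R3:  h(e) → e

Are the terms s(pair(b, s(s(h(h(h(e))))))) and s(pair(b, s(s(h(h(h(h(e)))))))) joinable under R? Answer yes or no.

yes — NF(t₁) = s(pair(b, s(s(e)))), NF(t₂) = s(pair(b, s(s(e))))

Reduce t₁ = s(pair(b, s(s(h(h(h(e))))))):
1. s(pair(b, s(s(h(h(h(e)))))))  →  s(pair(b, s(s(h(h(e))))))   [R3 at 1.2.1.1.1.1]
2. s(pair(b, s(s(h(h(e))))))  →  s(pair(b, s(s(h(e)))))   [R3 at 1.2.1.1.1]
3. s(pair(b, s(s(h(e)))))  →  s(pair(b, s(s(e))))   [R3 at 1.2.1.1]

Reduce t₂ = s(pair(b, s(s(h(h(h(h(e)))))))):
1. s(pair(b, s(s(h(h(h(h(e))))))))  →  s(pair(b, s(s(h(h(h(e)))))))   [R3 at 1.2.1.1.1.1.1]
2. s(pair(b, s(s(h(h(h(e)))))))  →  s(pair(b, s(s(h(h(e))))))   [R3 at 1.2.1.1.1.1]
3. s(pair(b, s(s(h(h(e))))))  →  s(pair(b, s(s(h(e)))))   [R3 at 1.2.1.1.1]
4. s(pair(b, s(s(h(e)))))  →  s(pair(b, s(s(e))))   [R3 at 1.2.1.1]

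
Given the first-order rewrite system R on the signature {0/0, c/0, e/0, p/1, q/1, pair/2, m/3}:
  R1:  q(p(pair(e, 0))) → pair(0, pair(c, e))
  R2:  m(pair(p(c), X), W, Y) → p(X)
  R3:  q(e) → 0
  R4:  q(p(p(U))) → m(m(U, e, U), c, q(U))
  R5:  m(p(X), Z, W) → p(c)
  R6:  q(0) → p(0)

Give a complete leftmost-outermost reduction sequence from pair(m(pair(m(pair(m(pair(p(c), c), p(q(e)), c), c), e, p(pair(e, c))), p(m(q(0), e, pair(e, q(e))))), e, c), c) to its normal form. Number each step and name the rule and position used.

1. pair(m(pair(m(pair(m(pair(p(c), c), p(q(e)), c), c), e, p(pair(e, c))), p(m(q(0), e, pair(e, q(e))))), e, c), c)  →  pair(m(pair(m(pair(p(c), c), e, p(pair(e, c))), p(m(q(0), e, pair(e, q(e))))), e, c), c)   [R2 at 1.1.1.1.1]
2. pair(m(pair(m(pair(p(c), c), e, p(pair(e, c))), p(m(q(0), e, pair(e, q(e))))), e, c), c)  →  pair(m(pair(p(c), p(m(q(0), e, pair(e, q(e))))), e, c), c)   [R2 at 1.1.1]
3. pair(m(pair(p(c), p(m(q(0), e, pair(e, q(e))))), e, c), c)  →  pair(p(p(m(q(0), e, pair(e, q(e))))), c)   [R2 at 1]
4. pair(p(p(m(q(0), e, pair(e, q(e))))), c)  →  pair(p(p(m(p(0), e, pair(e, q(e))))), c)   [R6 at 1.1.1.1]
5. pair(p(p(m(p(0), e, pair(e, q(e))))), c)  →  pair(p(p(p(c))), c)   [R5 at 1.1.1]

pair(p(p(p(c))), c)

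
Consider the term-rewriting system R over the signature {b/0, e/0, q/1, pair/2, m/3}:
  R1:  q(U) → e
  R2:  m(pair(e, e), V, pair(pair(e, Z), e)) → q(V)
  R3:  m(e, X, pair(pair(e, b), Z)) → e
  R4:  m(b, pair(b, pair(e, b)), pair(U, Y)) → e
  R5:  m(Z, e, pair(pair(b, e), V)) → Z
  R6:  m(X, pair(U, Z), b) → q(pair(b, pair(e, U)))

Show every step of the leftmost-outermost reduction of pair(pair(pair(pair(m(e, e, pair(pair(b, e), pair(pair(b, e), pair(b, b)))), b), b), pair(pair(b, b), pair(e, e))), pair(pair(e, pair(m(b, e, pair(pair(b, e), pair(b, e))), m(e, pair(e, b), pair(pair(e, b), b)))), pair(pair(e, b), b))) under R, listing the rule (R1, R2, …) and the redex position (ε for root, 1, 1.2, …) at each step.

1. pair(pair(pair(pair(m(e, e, pair(pair(b, e), pair(pair(b, e), pair(b, b)))), b), b), pair(pair(b, b), pair(e, e))), pair(pair(e, pair(m(b, e, pair(pair(b, e), pair(b, e))), m(e, pair(e, b), pair(pair(e, b), b)))), pair(pair(e, b), b)))  →  pair(pair(pair(pair(e, b), b), pair(pair(b, b), pair(e, e))), pair(pair(e, pair(m(b, e, pair(pair(b, e), pair(b, e))), m(e, pair(e, b), pair(pair(e, b), b)))), pair(pair(e, b), b)))   [R5 at 1.1.1.1]
2. pair(pair(pair(pair(e, b), b), pair(pair(b, b), pair(e, e))), pair(pair(e, pair(m(b, e, pair(pair(b, e), pair(b, e))), m(e, pair(e, b), pair(pair(e, b), b)))), pair(pair(e, b), b)))  →  pair(pair(pair(pair(e, b), b), pair(pair(b, b), pair(e, e))), pair(pair(e, pair(b, m(e, pair(e, b), pair(pair(e, b), b)))), pair(pair(e, b), b)))   [R5 at 2.1.2.1]
3. pair(pair(pair(pair(e, b), b), pair(pair(b, b), pair(e, e))), pair(pair(e, pair(b, m(e, pair(e, b), pair(pair(e, b), b)))), pair(pair(e, b), b)))  →  pair(pair(pair(pair(e, b), b), pair(pair(b, b), pair(e, e))), pair(pair(e, pair(b, e)), pair(pair(e, b), b)))   [R3 at 2.1.2.2]

pair(pair(pair(pair(e, b), b), pair(pair(b, b), pair(e, e))), pair(pair(e, pair(b, e)), pair(pair(e, b), b)))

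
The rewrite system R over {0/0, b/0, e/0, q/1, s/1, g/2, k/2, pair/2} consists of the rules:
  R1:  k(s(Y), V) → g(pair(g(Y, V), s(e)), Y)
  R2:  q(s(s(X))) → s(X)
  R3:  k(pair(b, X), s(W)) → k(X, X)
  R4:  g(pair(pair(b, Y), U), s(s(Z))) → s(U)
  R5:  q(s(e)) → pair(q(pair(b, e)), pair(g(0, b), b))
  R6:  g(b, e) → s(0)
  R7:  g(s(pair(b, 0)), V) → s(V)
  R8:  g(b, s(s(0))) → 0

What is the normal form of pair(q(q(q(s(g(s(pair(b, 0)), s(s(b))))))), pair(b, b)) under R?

pair(s(b), pair(b, b))

1. pair(q(q(q(s(g(s(pair(b, 0)), s(s(b))))))), pair(b, b))  →  pair(q(q(q(s(s(s(s(b))))))), pair(b, b))   [R7 at 1.1.1.1.1]
2. pair(q(q(q(s(s(s(s(b))))))), pair(b, b))  →  pair(q(q(s(s(s(b))))), pair(b, b))   [R2 at 1.1.1]
3. pair(q(q(s(s(s(b))))), pair(b, b))  →  pair(q(s(s(b))), pair(b, b))   [R2 at 1.1]
4. pair(q(s(s(b))), pair(b, b))  →  pair(s(b), pair(b, b))   [R2 at 1]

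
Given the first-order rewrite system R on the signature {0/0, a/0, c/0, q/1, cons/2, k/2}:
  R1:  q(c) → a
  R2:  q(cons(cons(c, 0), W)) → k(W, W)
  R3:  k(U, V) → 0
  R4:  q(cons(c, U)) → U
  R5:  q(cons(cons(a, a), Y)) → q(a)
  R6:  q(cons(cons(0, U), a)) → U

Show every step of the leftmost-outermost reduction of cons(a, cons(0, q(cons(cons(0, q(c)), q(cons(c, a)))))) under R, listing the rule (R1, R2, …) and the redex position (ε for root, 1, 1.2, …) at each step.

cons(a, cons(0, a))

1. cons(a, cons(0, q(cons(cons(0, q(c)), q(cons(c, a))))))  →  cons(a, cons(0, q(cons(cons(0, a), q(cons(c, a))))))   [R1 at 2.2.1.1.2]
2. cons(a, cons(0, q(cons(cons(0, a), q(cons(c, a))))))  →  cons(a, cons(0, q(cons(cons(0, a), a))))   [R4 at 2.2.1.2]
3. cons(a, cons(0, q(cons(cons(0, a), a))))  →  cons(a, cons(0, a))   [R6 at 2.2]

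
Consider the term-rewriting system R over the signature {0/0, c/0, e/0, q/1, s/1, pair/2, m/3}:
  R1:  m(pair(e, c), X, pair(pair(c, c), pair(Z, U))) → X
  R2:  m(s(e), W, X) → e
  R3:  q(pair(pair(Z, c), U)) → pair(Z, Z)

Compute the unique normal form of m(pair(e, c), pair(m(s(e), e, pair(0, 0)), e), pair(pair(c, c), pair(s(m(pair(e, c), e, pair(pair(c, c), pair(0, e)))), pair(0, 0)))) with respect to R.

pair(e, e)

1. m(pair(e, c), pair(m(s(e), e, pair(0, 0)), e), pair(pair(c, c), pair(s(m(pair(e, c), e, pair(pair(c, c), pair(0, e)))), pair(0, 0))))  →  pair(m(s(e), e, pair(0, 0)), e)   [R1 at ε]
2. pair(m(s(e), e, pair(0, 0)), e)  →  pair(e, e)   [R2 at 1]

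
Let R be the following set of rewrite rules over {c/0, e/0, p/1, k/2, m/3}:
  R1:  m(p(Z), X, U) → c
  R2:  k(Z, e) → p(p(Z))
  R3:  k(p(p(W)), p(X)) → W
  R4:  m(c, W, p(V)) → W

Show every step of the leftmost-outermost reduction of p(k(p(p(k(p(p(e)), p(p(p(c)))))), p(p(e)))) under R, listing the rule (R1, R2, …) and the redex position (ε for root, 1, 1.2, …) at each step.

p(e)

1. p(k(p(p(k(p(p(e)), p(p(p(c)))))), p(p(e))))  →  p(k(p(p(e)), p(p(p(c)))))   [R3 at 1]
2. p(k(p(p(e)), p(p(p(c)))))  →  p(e)   [R3 at 1]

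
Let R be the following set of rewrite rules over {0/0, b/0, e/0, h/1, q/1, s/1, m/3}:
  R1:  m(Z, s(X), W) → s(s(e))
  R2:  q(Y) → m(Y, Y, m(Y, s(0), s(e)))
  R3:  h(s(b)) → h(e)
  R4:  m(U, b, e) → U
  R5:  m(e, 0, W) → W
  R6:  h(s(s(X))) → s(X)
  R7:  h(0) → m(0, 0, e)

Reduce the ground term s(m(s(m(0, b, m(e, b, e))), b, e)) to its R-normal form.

1. s(m(s(m(0, b, m(e, b, e))), b, e))  →  s(s(m(0, b, m(e, b, e))))   [R4 at 1]
2. s(s(m(0, b, m(e, b, e))))  →  s(s(m(0, b, e)))   [R4 at 1.1.3]
3. s(s(m(0, b, e)))  →  s(s(0))   [R4 at 1.1]

s(s(0))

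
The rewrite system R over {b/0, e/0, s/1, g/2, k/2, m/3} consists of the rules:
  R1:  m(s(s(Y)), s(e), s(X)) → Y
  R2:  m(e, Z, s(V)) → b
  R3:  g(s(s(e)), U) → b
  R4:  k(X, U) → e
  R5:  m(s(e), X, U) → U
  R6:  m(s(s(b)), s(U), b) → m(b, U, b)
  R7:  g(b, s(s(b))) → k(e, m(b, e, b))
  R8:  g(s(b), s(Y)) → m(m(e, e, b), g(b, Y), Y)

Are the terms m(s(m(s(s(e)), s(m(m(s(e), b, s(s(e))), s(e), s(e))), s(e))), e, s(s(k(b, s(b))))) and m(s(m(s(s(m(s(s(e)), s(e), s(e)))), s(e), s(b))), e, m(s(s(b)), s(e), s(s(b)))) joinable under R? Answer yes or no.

Reduce t₁ = m(s(m(s(s(e)), s(m(m(s(e), b, s(s(e))), s(e), s(e))), s(e))), e, s(s(k(b, s(b))))):
1. m(s(m(s(s(e)), s(m(m(s(e), b, s(s(e))), s(e), s(e))), s(e))), e, s(s(k(b, s(b)))))  →  m(s(m(s(s(e)), s(m(s(s(e)), s(e), s(e))), s(e))), e, s(s(k(b, s(b)))))   [R5 at 1.1.2.1.1]
2. m(s(m(s(s(e)), s(m(s(s(e)), s(e), s(e))), s(e))), e, s(s(k(b, s(b)))))  →  m(s(m(s(s(e)), s(e), s(e))), e, s(s(k(b, s(b)))))   [R1 at 1.1.2.1]
3. m(s(m(s(s(e)), s(e), s(e))), e, s(s(k(b, s(b)))))  →  m(s(e), e, s(s(k(b, s(b)))))   [R1 at 1.1]
4. m(s(e), e, s(s(k(b, s(b)))))  →  s(s(k(b, s(b))))   [R5 at ε]
5. s(s(k(b, s(b))))  →  s(s(e))   [R4 at 1.1]

Reduce t₂ = m(s(m(s(s(m(s(s(e)), s(e), s(e)))), s(e), s(b))), e, m(s(s(b)), s(e), s(s(b)))):
1. m(s(m(s(s(m(s(s(e)), s(e), s(e)))), s(e), s(b))), e, m(s(s(b)), s(e), s(s(b))))  →  m(s(m(s(s(e)), s(e), s(e))), e, m(s(s(b)), s(e), s(s(b))))   [R1 at 1.1]
2. m(s(m(s(s(e)), s(e), s(e))), e, m(s(s(b)), s(e), s(s(b))))  →  m(s(e), e, m(s(s(b)), s(e), s(s(b))))   [R1 at 1.1]
3. m(s(e), e, m(s(s(b)), s(e), s(s(b))))  →  m(s(s(b)), s(e), s(s(b)))   [R5 at ε]
4. m(s(s(b)), s(e), s(s(b)))  →  b   [R1 at ε]

no — NF(t₁) = s(s(e)), NF(t₂) = b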